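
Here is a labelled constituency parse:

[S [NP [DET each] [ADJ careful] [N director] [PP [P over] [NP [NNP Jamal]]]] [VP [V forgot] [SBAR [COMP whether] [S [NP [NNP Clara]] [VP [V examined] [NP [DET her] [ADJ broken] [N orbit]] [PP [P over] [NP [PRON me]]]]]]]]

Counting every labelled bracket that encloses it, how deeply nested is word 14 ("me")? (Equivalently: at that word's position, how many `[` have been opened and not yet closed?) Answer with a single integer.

8

The word sits inside PRON, which is inside NP, inside PP, inside VP, inside S, inside SBAR, inside VP, inside S — 8 brackets in all.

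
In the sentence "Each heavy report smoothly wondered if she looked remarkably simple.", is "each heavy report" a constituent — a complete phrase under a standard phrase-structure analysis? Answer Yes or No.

Yes

These words form the whole noun phrase headed by "report", so yes — one constituent.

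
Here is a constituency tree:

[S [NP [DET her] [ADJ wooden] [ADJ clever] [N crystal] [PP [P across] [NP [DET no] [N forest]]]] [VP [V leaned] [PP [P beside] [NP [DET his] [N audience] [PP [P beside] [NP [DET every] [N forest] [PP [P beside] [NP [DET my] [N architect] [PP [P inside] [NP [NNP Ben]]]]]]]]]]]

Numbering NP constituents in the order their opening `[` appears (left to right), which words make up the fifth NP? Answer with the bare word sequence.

my architect inside Ben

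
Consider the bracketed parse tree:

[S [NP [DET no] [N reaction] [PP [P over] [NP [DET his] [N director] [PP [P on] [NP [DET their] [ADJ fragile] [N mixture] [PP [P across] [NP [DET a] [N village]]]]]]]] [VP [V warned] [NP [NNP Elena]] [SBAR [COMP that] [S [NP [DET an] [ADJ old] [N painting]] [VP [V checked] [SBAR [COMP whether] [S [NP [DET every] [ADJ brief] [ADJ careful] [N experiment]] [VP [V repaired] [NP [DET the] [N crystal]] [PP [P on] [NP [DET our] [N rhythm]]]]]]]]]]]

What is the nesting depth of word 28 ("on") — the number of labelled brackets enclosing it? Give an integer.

10

Path from the root down to the word: S → VP → SBAR → S → VP → SBAR → S → VP → PP → P. That is 10 enclosing brackets.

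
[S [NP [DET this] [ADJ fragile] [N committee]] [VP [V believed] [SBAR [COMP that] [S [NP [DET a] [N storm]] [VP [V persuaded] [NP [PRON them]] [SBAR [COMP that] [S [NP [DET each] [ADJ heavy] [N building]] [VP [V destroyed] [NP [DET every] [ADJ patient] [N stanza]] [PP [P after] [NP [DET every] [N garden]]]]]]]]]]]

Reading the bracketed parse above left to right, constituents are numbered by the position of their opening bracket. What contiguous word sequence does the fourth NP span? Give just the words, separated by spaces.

each heavy building

Opening `[NP` markers occur at word positions 1, 6, 9, 11, 15, 19; the fourth of these opens the constituent [NP each heavy building].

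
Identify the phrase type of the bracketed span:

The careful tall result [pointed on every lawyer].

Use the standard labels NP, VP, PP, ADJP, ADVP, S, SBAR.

VP

"pointed" is the head of the bracketed span, so the span is a verb phrase: VP.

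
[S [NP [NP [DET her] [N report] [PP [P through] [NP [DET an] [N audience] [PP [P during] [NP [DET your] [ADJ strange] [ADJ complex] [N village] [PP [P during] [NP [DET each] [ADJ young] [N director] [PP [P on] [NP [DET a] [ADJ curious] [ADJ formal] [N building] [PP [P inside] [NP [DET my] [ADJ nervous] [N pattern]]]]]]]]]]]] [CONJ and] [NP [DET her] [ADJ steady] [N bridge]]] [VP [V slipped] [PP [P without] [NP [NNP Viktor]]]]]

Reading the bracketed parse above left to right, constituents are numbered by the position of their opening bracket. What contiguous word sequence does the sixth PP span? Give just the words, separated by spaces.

without Viktor

In left-to-right order the PP constituents are "through an audience during your strange complex village during each young director on a curious formal building inside my nervous pattern"; "during your strange complex village during each young director on a curious formal building inside my nervous pattern"; "during each young director on a curious formal building inside my nervous pattern"; "on a curious formal building inside my nervous pattern"; "inside my nervous pattern"; "without Viktor". Number 6 is "without Viktor".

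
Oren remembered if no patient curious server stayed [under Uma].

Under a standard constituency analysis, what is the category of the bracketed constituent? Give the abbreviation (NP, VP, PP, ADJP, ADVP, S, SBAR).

The span is built around the preposition "under" — a prepositional phrase (PP).

PP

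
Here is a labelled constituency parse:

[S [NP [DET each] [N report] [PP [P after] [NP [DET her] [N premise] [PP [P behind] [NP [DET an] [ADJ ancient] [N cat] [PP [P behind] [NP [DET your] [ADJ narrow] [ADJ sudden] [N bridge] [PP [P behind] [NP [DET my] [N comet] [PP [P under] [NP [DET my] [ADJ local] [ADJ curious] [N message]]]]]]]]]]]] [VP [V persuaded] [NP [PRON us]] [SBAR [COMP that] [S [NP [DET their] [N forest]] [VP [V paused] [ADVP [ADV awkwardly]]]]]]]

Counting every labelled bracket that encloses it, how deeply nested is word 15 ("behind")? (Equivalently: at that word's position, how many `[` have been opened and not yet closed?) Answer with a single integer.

10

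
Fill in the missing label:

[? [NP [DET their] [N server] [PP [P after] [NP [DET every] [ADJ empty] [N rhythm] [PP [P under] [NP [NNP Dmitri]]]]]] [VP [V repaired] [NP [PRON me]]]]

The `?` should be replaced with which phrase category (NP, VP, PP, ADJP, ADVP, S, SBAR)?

S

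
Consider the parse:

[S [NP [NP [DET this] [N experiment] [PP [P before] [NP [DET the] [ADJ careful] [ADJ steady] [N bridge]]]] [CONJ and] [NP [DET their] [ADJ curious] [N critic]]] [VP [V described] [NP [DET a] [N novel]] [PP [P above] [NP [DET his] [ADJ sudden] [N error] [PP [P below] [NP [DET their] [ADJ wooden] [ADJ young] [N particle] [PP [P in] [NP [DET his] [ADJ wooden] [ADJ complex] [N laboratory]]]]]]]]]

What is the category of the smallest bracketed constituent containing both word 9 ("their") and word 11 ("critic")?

Word 9 lies under S → NP → NP → DET; word 11 lies under S → NP → NP → N. The lowest shared node is the NP.

NP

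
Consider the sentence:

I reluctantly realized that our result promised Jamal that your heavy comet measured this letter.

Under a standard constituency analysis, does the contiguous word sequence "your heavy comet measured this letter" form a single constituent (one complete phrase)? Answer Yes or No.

"your heavy comet measured this letter" is exactly the clause [S your heavy comet measured this letter], a complete constituent.

Yes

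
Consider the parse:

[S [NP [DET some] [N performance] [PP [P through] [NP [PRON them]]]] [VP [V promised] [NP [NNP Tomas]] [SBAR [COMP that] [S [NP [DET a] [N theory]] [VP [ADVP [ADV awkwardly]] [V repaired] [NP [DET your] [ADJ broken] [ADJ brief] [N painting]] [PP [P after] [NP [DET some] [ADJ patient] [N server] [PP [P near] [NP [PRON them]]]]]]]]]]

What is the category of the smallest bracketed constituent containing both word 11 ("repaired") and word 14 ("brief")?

Both words fall inside [VP awkwardly repaired your broken brief painting after some patient server near them] (words 10–21), and no smaller constituent contains them both. Label: VP.

VP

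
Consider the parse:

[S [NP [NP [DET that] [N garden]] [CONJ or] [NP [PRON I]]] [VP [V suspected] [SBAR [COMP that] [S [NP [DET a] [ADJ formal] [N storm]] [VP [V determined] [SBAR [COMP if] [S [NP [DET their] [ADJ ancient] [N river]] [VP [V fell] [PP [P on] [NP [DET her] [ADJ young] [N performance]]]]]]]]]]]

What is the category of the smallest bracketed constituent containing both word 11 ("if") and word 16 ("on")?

SBAR

The smallest bracket enclosing both words is [SBAR if their ancient river fell on her young performance], so the label is SBAR.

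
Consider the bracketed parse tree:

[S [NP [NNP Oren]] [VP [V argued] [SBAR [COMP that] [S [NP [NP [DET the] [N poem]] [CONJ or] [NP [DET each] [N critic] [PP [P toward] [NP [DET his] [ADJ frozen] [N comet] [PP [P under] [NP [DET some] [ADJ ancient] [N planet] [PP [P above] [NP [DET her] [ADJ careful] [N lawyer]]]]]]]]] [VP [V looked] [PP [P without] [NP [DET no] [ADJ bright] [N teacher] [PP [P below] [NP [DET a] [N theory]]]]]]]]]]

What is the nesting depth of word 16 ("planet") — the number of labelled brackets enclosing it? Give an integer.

Counting open brackets not yet closed at "planet": [S [VP [SBAR [S [NP [NP [PP [NP [PP [NP [N = 11.

11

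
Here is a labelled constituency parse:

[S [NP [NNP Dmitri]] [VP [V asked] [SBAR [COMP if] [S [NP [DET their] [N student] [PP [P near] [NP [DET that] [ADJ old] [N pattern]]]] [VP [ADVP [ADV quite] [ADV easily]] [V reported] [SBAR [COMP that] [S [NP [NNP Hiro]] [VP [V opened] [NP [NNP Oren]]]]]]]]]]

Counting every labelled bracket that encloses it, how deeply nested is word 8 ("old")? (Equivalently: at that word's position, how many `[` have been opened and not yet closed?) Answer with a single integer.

8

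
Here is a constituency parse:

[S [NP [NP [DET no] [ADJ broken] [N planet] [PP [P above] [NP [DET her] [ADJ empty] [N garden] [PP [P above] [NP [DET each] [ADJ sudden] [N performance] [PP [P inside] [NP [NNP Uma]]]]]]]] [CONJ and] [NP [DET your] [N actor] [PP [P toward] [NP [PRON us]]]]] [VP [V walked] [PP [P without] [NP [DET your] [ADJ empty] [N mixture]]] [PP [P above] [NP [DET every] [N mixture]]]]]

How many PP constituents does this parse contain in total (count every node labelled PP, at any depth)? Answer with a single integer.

6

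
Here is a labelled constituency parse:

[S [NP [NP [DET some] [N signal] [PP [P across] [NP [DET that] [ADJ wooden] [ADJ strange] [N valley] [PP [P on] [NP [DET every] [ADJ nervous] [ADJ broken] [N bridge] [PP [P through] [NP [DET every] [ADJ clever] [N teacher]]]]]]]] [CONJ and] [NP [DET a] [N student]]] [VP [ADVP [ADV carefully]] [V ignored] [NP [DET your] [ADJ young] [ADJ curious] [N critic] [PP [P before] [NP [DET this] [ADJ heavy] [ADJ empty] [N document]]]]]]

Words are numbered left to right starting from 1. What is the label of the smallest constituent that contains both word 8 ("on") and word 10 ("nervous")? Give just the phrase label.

The smallest bracket enclosing both words is [PP on every nervous broken bridge through every clever teacher], so the label is PP.

PP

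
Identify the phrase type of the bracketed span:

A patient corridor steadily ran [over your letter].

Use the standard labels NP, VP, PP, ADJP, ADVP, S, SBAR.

PP

The span is built around the preposition "over" — a prepositional phrase (PP).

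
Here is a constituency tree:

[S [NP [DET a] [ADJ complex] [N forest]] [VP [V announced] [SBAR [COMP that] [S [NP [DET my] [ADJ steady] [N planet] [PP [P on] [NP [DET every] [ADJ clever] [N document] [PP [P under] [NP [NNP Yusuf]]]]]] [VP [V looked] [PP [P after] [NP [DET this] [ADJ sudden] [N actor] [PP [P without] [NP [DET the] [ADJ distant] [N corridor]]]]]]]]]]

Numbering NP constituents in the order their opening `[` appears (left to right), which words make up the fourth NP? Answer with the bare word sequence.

Yusuf

The NP opening brackets appear, in order, over: "a complex forest"; "my steady planet on every clever document under Yusuf"; "every clever document under Yusuf"; "Yusuf"; "this sudden actor without the distant corridor"; "the distant corridor". The fourth one spans "Yusuf".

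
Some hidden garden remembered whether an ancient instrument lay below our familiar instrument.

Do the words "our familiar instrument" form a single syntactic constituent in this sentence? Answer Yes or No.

Yes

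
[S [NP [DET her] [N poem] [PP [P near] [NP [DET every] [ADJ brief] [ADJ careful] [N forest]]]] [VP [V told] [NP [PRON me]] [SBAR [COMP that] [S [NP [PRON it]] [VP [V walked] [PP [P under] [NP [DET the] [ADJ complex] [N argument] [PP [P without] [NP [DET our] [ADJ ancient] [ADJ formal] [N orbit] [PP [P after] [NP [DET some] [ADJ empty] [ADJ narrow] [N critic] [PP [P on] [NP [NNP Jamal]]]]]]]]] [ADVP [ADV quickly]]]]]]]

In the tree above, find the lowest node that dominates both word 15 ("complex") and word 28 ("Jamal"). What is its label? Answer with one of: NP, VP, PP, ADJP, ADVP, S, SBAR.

NP

Both words fall inside [NP the complex argument without our ancient formal orbit after some empty narrow critic on Jamal] (words 14–28), and no smaller constituent contains them both. Label: NP.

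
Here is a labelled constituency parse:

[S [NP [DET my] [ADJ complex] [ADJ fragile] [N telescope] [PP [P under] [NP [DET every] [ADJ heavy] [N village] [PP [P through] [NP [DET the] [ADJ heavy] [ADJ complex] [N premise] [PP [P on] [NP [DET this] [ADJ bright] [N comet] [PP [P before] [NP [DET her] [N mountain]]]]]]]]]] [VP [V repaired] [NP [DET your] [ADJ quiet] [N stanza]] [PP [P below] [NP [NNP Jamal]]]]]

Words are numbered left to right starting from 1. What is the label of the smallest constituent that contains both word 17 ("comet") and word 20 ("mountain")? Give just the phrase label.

NP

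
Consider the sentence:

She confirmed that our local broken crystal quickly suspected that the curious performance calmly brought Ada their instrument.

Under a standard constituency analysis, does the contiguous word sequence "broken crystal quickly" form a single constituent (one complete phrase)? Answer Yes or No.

No

The smallest constituent containing the whole sequence is the clause [S our local broken crystal quickly suspected that the curious performance calmly brought Ada their instrument], but the sequence is only part of it — it straddles the boundary between noun phrase "our local broken crystal" and verb phrase "quickly suspected that the curious performance calmly brought Ada their instrument".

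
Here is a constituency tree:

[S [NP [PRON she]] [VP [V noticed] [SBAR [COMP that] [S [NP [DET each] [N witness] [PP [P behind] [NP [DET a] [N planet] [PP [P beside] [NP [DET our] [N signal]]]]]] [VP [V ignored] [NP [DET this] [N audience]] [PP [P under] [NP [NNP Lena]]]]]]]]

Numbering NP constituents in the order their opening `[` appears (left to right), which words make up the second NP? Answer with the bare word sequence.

each witness behind a planet beside our signal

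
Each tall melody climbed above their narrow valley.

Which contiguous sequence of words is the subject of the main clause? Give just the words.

In the main clause the verb is "climbed"; the NP preceding it, "each tall melody", is the subject.

each tall melody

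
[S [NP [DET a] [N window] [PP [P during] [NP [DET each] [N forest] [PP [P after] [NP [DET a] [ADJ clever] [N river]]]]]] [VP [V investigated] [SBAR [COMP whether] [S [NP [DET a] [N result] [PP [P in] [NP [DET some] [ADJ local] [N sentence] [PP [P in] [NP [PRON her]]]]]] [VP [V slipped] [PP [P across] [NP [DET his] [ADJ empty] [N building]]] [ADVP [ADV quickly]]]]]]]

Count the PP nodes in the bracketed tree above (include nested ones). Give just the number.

5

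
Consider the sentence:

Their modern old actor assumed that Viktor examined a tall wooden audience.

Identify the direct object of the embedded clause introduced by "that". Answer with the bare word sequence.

a tall wooden audience

Within the embedded clause introduced by "that", the direct object of "examined" is "a tall wooden audience".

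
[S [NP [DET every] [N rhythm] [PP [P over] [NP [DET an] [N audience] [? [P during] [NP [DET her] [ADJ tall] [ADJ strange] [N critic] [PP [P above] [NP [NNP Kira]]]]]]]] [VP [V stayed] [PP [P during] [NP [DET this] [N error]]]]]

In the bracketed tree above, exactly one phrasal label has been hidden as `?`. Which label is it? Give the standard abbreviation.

The `?` node immediately contains: P 'during', NP. That is the internal structure of a prepositional phrase, so the label is PP.

PP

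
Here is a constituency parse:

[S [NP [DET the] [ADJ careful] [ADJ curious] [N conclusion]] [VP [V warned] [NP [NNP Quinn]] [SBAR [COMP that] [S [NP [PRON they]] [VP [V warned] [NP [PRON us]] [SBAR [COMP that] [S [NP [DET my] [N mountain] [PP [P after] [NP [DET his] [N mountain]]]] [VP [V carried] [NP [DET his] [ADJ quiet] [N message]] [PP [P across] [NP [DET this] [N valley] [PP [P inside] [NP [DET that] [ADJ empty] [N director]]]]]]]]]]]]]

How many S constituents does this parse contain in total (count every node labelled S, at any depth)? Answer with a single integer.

Scanning left to right, an opening `[S` appears at word positions 1, 8, 12 — 3 in total.

3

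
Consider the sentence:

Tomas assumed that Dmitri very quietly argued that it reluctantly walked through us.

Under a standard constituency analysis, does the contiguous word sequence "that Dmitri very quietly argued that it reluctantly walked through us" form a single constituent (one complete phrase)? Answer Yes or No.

"that Dmitri very quietly argued that it reluctantly walked through us" is exactly the subordinate clause [SBAR that Dmitri very quietly argued that it reluctantly walked through us], a complete constituent.

Yes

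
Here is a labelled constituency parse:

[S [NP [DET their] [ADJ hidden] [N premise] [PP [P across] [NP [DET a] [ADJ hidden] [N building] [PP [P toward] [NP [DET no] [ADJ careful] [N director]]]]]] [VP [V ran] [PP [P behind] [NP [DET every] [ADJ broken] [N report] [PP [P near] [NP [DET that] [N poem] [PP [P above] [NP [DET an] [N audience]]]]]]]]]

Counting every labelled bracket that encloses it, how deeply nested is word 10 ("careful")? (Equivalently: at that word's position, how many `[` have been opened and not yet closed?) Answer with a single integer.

7

The word sits inside ADJ, which is inside NP, inside PP, inside NP, inside PP, inside NP, inside S — 7 brackets in all.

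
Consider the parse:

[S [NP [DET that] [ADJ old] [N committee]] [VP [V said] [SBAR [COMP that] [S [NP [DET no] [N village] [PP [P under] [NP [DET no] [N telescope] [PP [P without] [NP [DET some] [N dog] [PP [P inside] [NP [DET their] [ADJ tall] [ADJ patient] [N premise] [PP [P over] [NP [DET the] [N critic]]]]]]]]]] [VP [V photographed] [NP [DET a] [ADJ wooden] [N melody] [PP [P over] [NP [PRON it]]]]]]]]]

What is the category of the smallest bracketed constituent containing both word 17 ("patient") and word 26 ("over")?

S

Both words fall inside [S no village under no telescope without some dog inside their tall patient premise over the critic photographed a wooden melody over it] (words 6–27), and no smaller constituent contains them both. Label: S.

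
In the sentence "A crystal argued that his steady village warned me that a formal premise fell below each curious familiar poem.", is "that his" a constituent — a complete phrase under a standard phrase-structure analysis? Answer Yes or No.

"that" belongs to the complementizer "that" while "his" belongs to the clause "his steady village warned me that a formal premise fell below each curious familiar poem"; a span that runs across that boundary is not a single phrase.

No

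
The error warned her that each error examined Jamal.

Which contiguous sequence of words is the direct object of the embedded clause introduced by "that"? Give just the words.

The verb of the embedded clause introduced by "that" is "examined"; its direct object is the NP "Jamal".

Jamal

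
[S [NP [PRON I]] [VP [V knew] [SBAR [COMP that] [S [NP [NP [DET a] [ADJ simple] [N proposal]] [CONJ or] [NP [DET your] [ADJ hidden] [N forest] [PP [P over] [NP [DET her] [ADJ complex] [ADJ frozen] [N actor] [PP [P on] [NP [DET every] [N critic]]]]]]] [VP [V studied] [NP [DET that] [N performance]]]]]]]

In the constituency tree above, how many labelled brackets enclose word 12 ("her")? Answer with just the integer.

9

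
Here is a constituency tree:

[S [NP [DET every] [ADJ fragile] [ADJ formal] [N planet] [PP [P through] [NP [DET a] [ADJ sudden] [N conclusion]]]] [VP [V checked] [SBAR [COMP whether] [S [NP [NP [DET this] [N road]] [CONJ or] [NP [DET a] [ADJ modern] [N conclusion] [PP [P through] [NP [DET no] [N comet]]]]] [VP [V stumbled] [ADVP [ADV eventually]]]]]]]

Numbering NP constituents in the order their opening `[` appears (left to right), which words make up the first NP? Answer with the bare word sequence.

every fragile formal planet through a sudden conclusion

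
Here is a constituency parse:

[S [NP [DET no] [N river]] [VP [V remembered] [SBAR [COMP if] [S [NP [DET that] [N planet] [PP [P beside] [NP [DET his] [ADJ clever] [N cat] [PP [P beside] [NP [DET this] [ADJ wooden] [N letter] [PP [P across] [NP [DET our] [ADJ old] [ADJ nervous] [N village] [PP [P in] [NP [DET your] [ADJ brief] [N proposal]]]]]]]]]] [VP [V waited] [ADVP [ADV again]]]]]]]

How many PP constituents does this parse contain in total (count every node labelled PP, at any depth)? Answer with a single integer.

Scanning left to right, an opening `[PP` appears at word positions 7, 11, 15, 20 — 4 in total.

4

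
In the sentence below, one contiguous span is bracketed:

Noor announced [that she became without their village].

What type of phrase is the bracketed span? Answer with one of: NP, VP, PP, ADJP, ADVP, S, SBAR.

SBAR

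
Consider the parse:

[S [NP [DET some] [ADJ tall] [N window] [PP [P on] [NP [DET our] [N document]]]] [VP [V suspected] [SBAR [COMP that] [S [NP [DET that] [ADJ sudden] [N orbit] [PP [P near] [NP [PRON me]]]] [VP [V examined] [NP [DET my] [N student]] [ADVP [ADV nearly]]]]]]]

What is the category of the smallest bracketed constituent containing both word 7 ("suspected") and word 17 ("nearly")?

The smallest bracket enclosing both words is [VP suspected that that sudden orbit near me examined my student nearly], so the label is VP.

VP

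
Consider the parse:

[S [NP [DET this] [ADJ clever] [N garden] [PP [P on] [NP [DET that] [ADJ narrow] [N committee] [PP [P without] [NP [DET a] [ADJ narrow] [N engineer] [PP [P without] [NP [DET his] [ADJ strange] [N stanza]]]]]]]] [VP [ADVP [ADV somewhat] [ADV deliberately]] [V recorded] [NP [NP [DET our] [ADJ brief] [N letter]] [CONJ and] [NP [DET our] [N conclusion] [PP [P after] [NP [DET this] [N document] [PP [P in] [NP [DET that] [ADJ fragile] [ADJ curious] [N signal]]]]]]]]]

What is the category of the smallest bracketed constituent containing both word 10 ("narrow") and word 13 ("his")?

NP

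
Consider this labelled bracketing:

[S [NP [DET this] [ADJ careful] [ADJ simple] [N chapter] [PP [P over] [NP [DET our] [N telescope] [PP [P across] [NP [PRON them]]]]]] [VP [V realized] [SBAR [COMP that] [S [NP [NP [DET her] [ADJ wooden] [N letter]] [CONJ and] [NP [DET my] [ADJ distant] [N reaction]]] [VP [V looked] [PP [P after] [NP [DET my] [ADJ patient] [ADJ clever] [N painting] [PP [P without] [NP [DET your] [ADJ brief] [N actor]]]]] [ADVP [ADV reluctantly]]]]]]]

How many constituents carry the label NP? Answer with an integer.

8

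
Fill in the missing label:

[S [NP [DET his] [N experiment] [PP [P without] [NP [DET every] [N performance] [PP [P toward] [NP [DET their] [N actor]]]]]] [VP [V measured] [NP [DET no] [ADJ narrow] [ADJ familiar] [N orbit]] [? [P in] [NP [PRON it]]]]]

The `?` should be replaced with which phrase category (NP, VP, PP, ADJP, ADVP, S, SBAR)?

A constituent whose immediate children are P 'in', NP is a prepositional phrase: PP.

PP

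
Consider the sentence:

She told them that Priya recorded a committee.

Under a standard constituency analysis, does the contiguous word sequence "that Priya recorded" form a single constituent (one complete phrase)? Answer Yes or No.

No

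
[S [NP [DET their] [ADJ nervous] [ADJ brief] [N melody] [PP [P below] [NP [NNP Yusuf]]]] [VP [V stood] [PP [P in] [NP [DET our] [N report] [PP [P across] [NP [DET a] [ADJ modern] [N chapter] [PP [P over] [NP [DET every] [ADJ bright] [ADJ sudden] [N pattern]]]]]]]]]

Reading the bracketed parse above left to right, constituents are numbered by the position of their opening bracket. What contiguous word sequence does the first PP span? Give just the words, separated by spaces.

below Yusuf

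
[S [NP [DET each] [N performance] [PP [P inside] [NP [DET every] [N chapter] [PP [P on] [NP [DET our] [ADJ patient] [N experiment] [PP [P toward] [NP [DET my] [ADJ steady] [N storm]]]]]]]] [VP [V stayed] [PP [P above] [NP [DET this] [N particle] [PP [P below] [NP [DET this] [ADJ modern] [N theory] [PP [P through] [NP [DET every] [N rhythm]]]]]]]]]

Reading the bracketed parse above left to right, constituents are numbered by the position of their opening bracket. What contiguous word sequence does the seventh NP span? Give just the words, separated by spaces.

In left-to-right order the NP constituents are "each performance inside every chapter on our patient experiment toward my steady storm"; "every chapter on our patient experiment toward my steady storm"; "our patient experiment toward my steady storm"; "my steady storm"; "this particle below this modern theory through every rhythm"; "this modern theory through every rhythm"; "every rhythm". Number 7 is "every rhythm".

every rhythm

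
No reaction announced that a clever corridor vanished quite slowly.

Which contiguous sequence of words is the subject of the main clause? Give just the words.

"no reaction" is the NP that combines with the VP headed by "announced" to form the main clause — the subject.

no reaction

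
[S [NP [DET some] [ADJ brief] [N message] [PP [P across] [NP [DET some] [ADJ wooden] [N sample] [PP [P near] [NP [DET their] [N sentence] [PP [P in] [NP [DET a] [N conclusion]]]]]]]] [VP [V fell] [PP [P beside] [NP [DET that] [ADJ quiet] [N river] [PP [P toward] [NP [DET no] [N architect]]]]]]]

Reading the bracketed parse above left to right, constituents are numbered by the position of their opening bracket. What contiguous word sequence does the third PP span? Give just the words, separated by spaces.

Opening `[PP` markers occur at word positions 4, 8, 11, 15, 19; the third of these opens the constituent [PP in a conclusion].

in a conclusion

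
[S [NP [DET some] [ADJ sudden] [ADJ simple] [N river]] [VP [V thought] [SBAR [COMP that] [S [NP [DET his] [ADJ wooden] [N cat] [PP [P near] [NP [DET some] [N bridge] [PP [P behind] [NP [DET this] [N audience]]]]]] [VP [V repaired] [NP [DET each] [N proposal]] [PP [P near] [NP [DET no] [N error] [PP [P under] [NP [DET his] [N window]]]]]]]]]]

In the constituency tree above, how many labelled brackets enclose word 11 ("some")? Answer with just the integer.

8

Path from the root down to the word: S → VP → SBAR → S → NP → PP → NP → DET. That is 8 enclosing brackets.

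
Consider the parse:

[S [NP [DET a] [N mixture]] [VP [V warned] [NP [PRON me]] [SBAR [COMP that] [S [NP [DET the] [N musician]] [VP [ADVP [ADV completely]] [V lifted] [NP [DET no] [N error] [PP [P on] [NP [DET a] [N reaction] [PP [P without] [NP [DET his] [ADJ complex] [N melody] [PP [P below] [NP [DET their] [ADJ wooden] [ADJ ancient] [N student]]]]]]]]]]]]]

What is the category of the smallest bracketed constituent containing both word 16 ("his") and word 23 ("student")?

NP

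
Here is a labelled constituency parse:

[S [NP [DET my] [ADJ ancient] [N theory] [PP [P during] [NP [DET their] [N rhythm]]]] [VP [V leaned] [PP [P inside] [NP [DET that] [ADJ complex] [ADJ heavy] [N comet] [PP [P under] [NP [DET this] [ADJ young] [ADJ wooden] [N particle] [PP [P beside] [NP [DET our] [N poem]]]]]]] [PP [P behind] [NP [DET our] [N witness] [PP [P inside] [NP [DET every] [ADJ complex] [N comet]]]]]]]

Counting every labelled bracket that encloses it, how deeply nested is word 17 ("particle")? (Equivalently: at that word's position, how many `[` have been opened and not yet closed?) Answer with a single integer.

7

The word sits inside N, which is inside NP, inside PP, inside NP, inside PP, inside VP, inside S — 7 brackets in all.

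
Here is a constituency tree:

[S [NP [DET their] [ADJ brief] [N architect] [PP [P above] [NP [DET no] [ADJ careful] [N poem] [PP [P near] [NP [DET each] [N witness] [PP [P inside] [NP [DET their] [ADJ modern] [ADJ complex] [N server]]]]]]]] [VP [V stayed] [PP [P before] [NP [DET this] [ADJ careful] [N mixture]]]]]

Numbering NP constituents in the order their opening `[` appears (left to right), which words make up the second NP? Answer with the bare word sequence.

no careful poem near each witness inside their modern complex server

The NP opening brackets appear, in order, over: "their brief architect above no careful poem near each witness inside their modern complex server"; "no careful poem near each witness inside their modern complex server"; "each witness inside their modern complex server"; "their modern complex server"; "this careful mixture". The second one spans "no careful poem near each witness inside their modern complex server".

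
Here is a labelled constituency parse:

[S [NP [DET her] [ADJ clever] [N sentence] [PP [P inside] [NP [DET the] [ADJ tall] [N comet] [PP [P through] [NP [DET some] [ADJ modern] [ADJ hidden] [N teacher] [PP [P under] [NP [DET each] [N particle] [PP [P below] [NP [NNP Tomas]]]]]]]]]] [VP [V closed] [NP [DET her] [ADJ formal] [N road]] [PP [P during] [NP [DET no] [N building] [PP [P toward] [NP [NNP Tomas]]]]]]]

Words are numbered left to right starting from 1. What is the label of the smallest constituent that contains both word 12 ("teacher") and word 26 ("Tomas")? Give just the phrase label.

S

The smallest bracket enclosing both words is [S her clever sentence inside the tall comet through some modern hidden teacher under each particle below Tomas closed her formal road during no building toward Tomas], so the label is S.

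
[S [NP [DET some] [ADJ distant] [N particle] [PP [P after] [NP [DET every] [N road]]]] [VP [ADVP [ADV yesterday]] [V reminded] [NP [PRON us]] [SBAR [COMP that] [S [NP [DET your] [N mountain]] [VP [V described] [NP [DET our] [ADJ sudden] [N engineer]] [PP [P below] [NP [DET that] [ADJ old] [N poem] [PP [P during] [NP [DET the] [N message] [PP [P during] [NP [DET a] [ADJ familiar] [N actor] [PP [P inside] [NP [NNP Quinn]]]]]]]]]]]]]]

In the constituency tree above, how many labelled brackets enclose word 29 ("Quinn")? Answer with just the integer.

14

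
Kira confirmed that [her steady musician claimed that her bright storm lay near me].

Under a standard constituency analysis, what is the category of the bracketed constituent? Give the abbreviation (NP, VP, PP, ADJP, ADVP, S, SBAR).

S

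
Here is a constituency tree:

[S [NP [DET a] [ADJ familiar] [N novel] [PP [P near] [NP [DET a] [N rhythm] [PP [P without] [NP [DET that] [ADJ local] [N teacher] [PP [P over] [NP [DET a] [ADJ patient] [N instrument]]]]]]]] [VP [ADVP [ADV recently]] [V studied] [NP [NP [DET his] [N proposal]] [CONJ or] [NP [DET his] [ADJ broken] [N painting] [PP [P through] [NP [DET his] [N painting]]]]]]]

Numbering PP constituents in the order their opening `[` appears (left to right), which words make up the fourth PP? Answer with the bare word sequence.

The PP opening brackets appear, in order, over: "near a rhythm without that local teacher over a patient instrument"; "without that local teacher over a patient instrument"; "over a patient instrument"; "through his painting". The fourth one spans "through his painting".

through his painting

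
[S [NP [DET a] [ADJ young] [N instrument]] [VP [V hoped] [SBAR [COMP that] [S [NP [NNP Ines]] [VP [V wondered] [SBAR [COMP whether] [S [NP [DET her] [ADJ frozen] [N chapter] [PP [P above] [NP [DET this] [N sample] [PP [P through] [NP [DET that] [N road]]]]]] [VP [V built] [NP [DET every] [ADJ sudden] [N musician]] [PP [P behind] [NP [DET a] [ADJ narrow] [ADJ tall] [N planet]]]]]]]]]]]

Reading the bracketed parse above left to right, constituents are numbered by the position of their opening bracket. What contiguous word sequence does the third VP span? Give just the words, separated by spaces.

In left-to-right order the VP constituents are "hoped that Ines wondered whether her frozen chapter above this sample through that road built every sudden musician behind a narrow tall planet"; "wondered whether her frozen chapter above this sample through that road built every sudden musician behind a narrow tall planet"; "built every sudden musician behind a narrow tall planet". Number 3 is "built every sudden musician behind a narrow tall planet".

built every sudden musician behind a narrow tall planet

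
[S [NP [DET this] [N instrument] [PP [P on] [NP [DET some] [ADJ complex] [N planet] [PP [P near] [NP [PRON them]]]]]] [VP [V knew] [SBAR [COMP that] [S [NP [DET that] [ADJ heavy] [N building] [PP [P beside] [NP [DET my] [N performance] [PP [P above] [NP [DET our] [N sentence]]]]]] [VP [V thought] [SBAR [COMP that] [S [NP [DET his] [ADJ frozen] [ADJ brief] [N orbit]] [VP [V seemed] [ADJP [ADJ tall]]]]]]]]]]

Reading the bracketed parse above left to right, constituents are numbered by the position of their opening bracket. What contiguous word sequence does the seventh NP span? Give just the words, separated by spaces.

his frozen brief orbit

In left-to-right order the NP constituents are "this instrument on some complex planet near them"; "some complex planet near them"; "them"; "that heavy building beside my performance above our sentence"; "my performance above our sentence"; "our sentence"; "his frozen brief orbit". Number 7 is "his frozen brief orbit".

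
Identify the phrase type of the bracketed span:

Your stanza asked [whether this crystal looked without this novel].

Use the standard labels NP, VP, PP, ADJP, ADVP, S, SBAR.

SBAR

The bracketed span "whether this crystal looked without this novel" is headed by "whether", making it a subordinate clause (SBAR).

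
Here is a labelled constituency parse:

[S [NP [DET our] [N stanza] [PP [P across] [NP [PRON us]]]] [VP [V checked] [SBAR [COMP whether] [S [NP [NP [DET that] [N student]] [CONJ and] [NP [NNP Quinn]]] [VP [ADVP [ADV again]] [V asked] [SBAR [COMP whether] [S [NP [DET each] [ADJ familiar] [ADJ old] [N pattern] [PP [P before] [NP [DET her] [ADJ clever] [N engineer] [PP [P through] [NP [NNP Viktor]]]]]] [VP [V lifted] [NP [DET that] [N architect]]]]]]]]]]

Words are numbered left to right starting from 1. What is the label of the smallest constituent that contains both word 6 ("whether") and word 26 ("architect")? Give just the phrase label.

Both words fall inside [SBAR whether that student and Quinn again asked whether each familiar old pattern before her clever engineer through Viktor lifted that architect] (words 6–26), and no smaller constituent contains them both. Label: SBAR.

SBAR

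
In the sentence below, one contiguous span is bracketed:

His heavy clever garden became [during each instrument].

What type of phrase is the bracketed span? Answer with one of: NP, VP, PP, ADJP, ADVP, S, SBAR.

PP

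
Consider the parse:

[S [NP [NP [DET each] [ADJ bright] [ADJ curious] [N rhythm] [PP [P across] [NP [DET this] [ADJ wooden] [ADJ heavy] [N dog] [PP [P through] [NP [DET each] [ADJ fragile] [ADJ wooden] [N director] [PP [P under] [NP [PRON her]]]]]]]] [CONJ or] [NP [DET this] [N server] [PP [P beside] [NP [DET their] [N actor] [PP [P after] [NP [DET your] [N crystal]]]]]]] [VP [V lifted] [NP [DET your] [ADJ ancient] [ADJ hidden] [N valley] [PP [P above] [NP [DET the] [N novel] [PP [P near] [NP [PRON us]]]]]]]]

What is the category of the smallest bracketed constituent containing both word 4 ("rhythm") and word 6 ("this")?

NP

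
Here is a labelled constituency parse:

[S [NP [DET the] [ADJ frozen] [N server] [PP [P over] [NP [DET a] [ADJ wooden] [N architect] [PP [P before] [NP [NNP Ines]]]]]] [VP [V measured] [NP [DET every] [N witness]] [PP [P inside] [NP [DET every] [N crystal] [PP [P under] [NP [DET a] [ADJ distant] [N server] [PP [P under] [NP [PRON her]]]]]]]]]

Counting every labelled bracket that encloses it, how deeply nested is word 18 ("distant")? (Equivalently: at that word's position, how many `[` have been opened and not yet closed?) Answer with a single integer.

Counting open brackets not yet closed at "distant": [S [VP [PP [NP [PP [NP [ADJ = 7.

7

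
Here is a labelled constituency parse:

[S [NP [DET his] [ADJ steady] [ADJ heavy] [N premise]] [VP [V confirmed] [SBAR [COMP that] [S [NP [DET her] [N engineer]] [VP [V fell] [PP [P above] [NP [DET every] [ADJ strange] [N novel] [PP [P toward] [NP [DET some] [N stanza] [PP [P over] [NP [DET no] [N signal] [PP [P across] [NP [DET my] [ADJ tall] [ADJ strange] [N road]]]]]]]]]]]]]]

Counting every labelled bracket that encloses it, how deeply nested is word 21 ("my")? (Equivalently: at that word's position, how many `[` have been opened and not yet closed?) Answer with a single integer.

14

Counting open brackets not yet closed at "my": [S [VP [SBAR [S [VP [PP [NP [PP [NP [PP [NP [PP [NP [DET = 14.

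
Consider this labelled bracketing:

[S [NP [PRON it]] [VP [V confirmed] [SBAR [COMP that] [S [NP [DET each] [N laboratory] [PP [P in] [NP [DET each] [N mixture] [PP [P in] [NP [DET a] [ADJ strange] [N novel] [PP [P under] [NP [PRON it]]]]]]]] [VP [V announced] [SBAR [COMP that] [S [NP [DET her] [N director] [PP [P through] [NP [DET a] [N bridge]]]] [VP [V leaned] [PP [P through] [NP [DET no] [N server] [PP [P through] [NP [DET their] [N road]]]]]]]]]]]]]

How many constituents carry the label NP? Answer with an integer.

The NP constituents are: [NP it]; [NP each laboratory in each mixture in a strange novel under it]; [NP each mixture in a strange novel under it]; [NP a strange novel under it]; [NP it]; [NP her director through a bridge] …. Total: 9.

9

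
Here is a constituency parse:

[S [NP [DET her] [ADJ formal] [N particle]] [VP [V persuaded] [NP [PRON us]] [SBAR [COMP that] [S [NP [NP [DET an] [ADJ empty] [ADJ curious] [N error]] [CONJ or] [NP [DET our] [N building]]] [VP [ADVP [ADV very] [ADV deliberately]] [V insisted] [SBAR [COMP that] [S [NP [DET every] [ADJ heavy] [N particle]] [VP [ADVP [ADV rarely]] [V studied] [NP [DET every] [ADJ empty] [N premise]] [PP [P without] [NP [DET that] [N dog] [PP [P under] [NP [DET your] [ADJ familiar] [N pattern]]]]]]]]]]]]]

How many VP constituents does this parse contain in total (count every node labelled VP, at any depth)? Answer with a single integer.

3

The VP constituents are: [VP persuaded us that an empty curious error or our building very deliberately insisted that every heavy particle rarely studied every empty premise without that dog under your familiar pattern]; [VP very deliberately insisted that every heavy particle rarely studied every empty premise without that dog under your familiar pattern]; [VP rarely studied every empty premise without that dog under your familiar pattern]. Total: 3.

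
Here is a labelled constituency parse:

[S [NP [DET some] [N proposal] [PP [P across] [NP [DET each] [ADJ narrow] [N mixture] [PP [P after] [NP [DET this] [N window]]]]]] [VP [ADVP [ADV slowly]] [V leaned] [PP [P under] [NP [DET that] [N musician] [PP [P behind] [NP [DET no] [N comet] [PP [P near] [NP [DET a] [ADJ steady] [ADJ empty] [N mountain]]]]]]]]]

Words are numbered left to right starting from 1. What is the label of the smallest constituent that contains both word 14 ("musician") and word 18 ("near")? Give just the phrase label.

NP

The smallest bracket enclosing both words is [NP that musician behind no comet near a steady empty mountain], so the label is NP.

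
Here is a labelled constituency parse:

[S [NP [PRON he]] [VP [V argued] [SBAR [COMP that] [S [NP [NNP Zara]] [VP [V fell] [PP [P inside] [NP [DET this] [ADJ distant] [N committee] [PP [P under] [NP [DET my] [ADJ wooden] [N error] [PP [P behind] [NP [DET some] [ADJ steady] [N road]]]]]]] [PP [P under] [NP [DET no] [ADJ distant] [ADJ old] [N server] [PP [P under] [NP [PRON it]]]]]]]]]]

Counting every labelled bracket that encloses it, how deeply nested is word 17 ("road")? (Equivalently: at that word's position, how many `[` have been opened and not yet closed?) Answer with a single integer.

12

The word sits inside N, which is inside NP, inside PP, inside NP, inside PP, inside NP, inside PP, inside VP, inside S, inside SBAR, inside VP, inside S — 12 brackets in all.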